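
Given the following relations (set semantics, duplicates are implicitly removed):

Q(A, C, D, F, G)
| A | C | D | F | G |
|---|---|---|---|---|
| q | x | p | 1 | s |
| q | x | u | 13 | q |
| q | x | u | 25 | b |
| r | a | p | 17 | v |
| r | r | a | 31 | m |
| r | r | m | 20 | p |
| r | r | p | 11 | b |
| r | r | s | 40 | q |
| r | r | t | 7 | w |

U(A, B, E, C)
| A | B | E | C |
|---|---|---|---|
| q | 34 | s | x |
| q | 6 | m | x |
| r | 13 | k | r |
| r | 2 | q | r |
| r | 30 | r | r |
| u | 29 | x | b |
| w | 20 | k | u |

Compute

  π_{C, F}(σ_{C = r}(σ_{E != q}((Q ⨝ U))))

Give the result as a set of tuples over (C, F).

Q ⋈ U (natural join on A, C): {(q, x, p, 1, s, 34, s), (q, x, p, 1, s, 6, m), (q, x, u, 13, q, 34, s), (q, x, u, 13, q, 6, m), (q, x, u, 25, b, 34, s), (q, x, u, 25, b, 6, m), (r, r, a, 31, m, 13, k), (r, r, a, 31, m, 2, q), (r, r, a, 31, m, 30, r), (r, r, m, 20, p, 13, k), (r, r, m, 20, p, 2, q), (r, r, m, 20, p, 30, r), (r, r, p, 11, b, 13, k), (r, r, p, 11, b, 2, q), (r, r, p, 11, b, 30, r), (r, r, s, 40, q, 13, k), (r, r, s, 40, q, 2, q), (r, r, s, 40, q, 30, r), (r, r, t, 7, w, 13, k), (r, r, t, 7, w, 2, q), (r, r, t, 7, w, 30, r)}
Apply σ_{E != q}; surviving tuples: {(q, x, p, 1, s, 34, s), (q, x, p, 1, s, 6, m), (q, x, u, 13, q, 34, s), (q, x, u, 13, q, 6, m), (q, x, u, 25, b, 34, s), (q, x, u, 25, b, 6, m), (r, r, a, 31, m, 13, k), (r, r, a, 31, m, 30, r), (r, r, m, 20, p, 13, k), (r, r, m, 20, p, 30, r), (r, r, p, 11, b, 13, k), (r, r, p, 11, b, 30, r), (r, r, s, 40, q, 13, k), (r, r, s, 40, q, 30, r), (r, r, t, 7, w, 13, k), (r, r, t, 7, w, 30, r)}
Apply σ_{C = r}; surviving tuples: {(r, r, a, 31, m, 13, k), (r, r, a, 31, m, 30, r), (r, r, m, 20, p, 13, k), (r, r, m, 20, p, 30, r), (r, r, p, 11, b, 13, k), (r, r, p, 11, b, 30, r), (r, r, s, 40, q, 13, k), (r, r, s, 40, q, 30, r), (r, r, t, 7, w, 13, k), (r, r, t, 7, w, 30, r)}
Keep only column(s) C, F (5 duplicate(s) eliminated): {(r, 11), (r, 20), (r, 31), (r, 40), (r, 7)}

{(r, 11), (r, 20), (r, 31), (r, 40), (r, 7)}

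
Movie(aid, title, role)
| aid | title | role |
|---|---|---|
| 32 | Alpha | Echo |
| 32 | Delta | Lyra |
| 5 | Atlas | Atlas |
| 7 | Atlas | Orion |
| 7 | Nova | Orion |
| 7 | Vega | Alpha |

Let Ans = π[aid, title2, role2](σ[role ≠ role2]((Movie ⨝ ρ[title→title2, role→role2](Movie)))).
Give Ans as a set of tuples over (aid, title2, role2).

ρ[title→title2, role→role2]: schema becomes (aid, title2, role2); tuples unchanged.
Movie ⋈ ρ[title→title2, role→role2](Movie) (natural join on aid): {(32, Alpha, Echo, Alpha, Echo), (32, Alpha, Echo, Delta, Lyra), (32, Delta, Lyra, Alpha, Echo), (32, Delta, Lyra, Delta, Lyra), (5, Atlas, Atlas, Atlas, Atlas), (7, Atlas, Orion, Atlas, Orion), (7, Atlas, Orion, Nova, Orion), (7, Atlas, Orion, Vega, Alpha), (7, Nova, Orion, Atlas, Orion), (7, Nova, Orion, Nova, Orion), (7, Nova, Orion, Vega, Alpha), (7, Vega, Alpha, Atlas, Orion), (7, Vega, Alpha, Nova, Orion), (7, Vega, Alpha, Vega, Alpha)}
σ[role ≠ role2]: keep tuples satisfying role ≠ role2 → {(32, Alpha, Echo, Delta, Lyra), (32, Delta, Lyra, Alpha, Echo), (7, Atlas, Orion, Vega, Alpha), (7, Nova, Orion, Vega, Alpha), (7, Vega, Alpha, Atlas, Orion), (7, Vega, Alpha, Nova, Orion)}
Keep only column(s) aid, title2, role2 (1 duplicate(s) eliminated): {(32, Alpha, Echo), (32, Delta, Lyra), (7, Atlas, Orion), (7, Nova, Orion), (7, Vega, Alpha)}

{(32, Alpha, Echo), (32, Delta, Lyra), (7, Atlas, Orion), (7, Nova, Orion), (7, Vega, Alpha)}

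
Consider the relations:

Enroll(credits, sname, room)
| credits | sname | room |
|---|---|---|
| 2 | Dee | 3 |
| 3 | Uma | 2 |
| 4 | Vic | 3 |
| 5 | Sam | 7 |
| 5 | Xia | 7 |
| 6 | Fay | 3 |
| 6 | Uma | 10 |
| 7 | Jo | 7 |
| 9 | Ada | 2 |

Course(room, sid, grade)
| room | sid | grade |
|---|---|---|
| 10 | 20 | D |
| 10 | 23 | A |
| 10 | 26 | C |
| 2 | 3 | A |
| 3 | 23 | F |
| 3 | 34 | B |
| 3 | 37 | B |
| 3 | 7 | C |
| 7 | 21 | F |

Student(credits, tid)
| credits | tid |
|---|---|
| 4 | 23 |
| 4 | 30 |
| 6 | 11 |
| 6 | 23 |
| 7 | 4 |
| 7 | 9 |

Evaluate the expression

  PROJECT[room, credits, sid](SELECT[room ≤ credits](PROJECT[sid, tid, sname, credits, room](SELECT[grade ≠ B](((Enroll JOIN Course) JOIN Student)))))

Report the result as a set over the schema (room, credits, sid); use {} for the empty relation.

Enroll ⋈ Course (natural join on room): {(2, Dee, 3, 23, F), (2, Dee, 3, 34, B), (2, Dee, 3, 37, B), (2, Dee, 3, 7, C), (3, Uma, 2, 3, A), (4, Vic, 3, 23, F), (4, Vic, 3, 34, B), (4, Vic, 3, 37, B), (4, Vic, 3, 7, C), (5, Sam, 7, 21, F), (5, Xia, 7, 21, F), (6, Fay, 3, 23, F), (6, Fay, 3, 34, B), (6, Fay, 3, 37, B), (6, Fay, 3, 7, C), (6, Uma, 10, 20, D), (6, Uma, 10, 23, A), (6, Uma, 10, 26, C), (7, Jo, 7, 21, F), (9, Ada, 2, 3, A)}
(Enroll JOIN Course) ⋈ Student (natural join on credits): {(4, Vic, 3, 23, F, 23), (4, Vic, 3, 23, F, 30), (4, Vic, 3, 34, B, 23), (4, Vic, 3, 34, B, 30), (4, Vic, 3, 37, B, 23), (4, Vic, 3, 37, B, 30), (4, Vic, 3, 7, C, 23), (4, Vic, 3, 7, C, 30), (6, Fay, 3, 23, F, 11), (6, Fay, 3, 23, F, 23), (6, Fay, 3, 34, B, 11), (6, Fay, 3, 34, B, 23), (6, Fay, 3, 37, B, 11), (6, Fay, 3, 37, B, 23), (6, Fay, 3, 7, C, 11), (6, Fay, 3, 7, C, 23), (6, Uma, 10, 20, D, 11), (6, Uma, 10, 20, D, 23), (6, Uma, 10, 23, A, 11), (6, Uma, 10, 23, A, 23), (6, Uma, 10, 26, C, 11), (6, Uma, 10, 26, C, 23), (7, Jo, 7, 21, F, 4), (7, Jo, 7, 21, F, 9)}
Apply σ_{grade ≠ B}; surviving tuples: {(4, Vic, 3, 23, F, 23), (4, Vic, 3, 23, F, 30), (4, Vic, 3, 7, C, 23), (4, Vic, 3, 7, C, 30), (6, Fay, 3, 23, F, 11), (6, Fay, 3, 23, F, 23), (6, Fay, 3, 7, C, 11), (6, Fay, 3, 7, C, 23), (6, Uma, 10, 20, D, 11), (6, Uma, 10, 20, D, 23), (6, Uma, 10, 23, A, 11), (6, Uma, 10, 23, A, 23), (6, Uma, 10, 26, C, 11), (6, Uma, 10, 26, C, 23), (7, Jo, 7, 21, F, 4), (7, Jo, 7, 21, F, 9)}
Keep only column(s) sid, tid, sname, credits, room: {(20, 11, Uma, 6, 10), (20, 23, Uma, 6, 10), (21, 4, Jo, 7, 7), (21, 9, Jo, 7, 7), (23, 11, Fay, 6, 3), (23, 11, Uma, 6, 10), (23, 23, Fay, 6, 3), (23, 23, Uma, 6, 10), (23, 23, Vic, 4, 3), (23, 30, Vic, 4, 3), (26, 11, Uma, 6, 10), (26, 23, Uma, 6, 10), (7, 11, Fay, 6, 3), (7, 23, Fay, 6, 3), (7, 23, Vic, 4, 3), (7, 30, Vic, 4, 3)}
Apply σ_{room ≤ credits}; surviving tuples: {(21, 4, Jo, 7, 7), (21, 9, Jo, 7, 7), (23, 11, Fay, 6, 3), (23, 23, Fay, 6, 3), (23, 23, Vic, 4, 3), (23, 30, Vic, 4, 3), (7, 11, Fay, 6, 3), (7, 23, Fay, 6, 3), (7, 23, Vic, 4, 3), (7, 30, Vic, 4, 3)}
Keep only column(s) room, credits, sid (5 duplicate(s) eliminated): {(3, 4, 23), (3, 4, 7), (3, 6, 23), (3, 6, 7), (7, 7, 21)}

{(3, 4, 23), (3, 4, 7), (3, 6, 23), (3, 6, 7), (7, 7, 21)}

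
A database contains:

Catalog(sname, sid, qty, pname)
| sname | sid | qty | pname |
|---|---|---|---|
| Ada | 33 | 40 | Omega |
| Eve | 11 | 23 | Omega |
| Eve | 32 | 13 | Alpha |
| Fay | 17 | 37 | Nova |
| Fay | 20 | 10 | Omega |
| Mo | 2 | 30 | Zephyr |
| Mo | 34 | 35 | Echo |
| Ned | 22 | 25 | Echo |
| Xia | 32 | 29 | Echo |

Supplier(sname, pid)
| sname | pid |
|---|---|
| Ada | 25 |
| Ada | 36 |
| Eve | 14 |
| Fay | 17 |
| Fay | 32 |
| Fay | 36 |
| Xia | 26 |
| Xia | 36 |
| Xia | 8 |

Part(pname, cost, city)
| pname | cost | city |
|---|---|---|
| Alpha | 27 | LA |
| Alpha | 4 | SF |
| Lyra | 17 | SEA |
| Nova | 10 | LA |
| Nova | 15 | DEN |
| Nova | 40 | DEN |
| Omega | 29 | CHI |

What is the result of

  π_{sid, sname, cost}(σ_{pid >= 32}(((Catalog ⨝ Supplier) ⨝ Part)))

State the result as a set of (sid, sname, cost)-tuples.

Natural join on sname: {(Ada, 33, 40, Omega, 25), (Ada, 33, 40, Omega, 36), (Eve, 11, 23, Omega, 14), (Eve, 32, 13, Alpha, 14), (Fay, 17, 37, Nova, 17), (Fay, 17, 37, Nova, 32), (Fay, 17, 37, Nova, 36), (Fay, 20, 10, Omega, 17), (Fay, 20, 10, Omega, 32), (Fay, 20, 10, Omega, 36), (Xia, 32, 29, Echo, 26), (Xia, 32, 29, Echo, 36), (Xia, 32, 29, Echo, 8)}
Natural join on pname: {(Ada, 33, 40, Omega, 25, 29, CHI), (Ada, 33, 40, Omega, 36, 29, CHI), (Eve, 11, 23, Omega, 14, 29, CHI), (Eve, 32, 13, Alpha, 14, 27, LA), (Eve, 32, 13, Alpha, 14, 4, SF), (Fay, 17, 37, Nova, 17, 10, LA), (Fay, 17, 37, Nova, 17, 15, DEN), (Fay, 17, 37, Nova, 17, 40, DEN), (Fay, 17, 37, Nova, 32, 10, LA), (Fay, 17, 37, Nova, 32, 15, DEN), (Fay, 17, 37, Nova, 32, 40, DEN), (Fay, 17, 37, Nova, 36, 10, LA), (Fay, 17, 37, Nova, 36, 15, DEN), (Fay, 17, 37, Nova, 36, 40, DEN), (Fay, 20, 10, Omega, 17, 29, CHI), (Fay, 20, 10, Omega, 32, 29, CHI), (Fay, 20, 10, Omega, 36, 29, CHI)}
σ[pid >= 32]: keep tuples satisfying pid >= 32 → {(Ada, 33, 40, Omega, 36, 29, CHI), (Fay, 17, 37, Nova, 32, 10, LA), (Fay, 17, 37, Nova, 32, 15, DEN), (Fay, 17, 37, Nova, 32, 40, DEN), (Fay, 17, 37, Nova, 36, 10, LA), (Fay, 17, 37, Nova, 36, 15, DEN), (Fay, 17, 37, Nova, 36, 40, DEN), (Fay, 20, 10, Omega, 32, 29, CHI), (Fay, 20, 10, Omega, 36, 29, CHI)}
π_{sid, sname, cost} gives {(17, Fay, 10), (17, Fay, 15), (17, Fay, 40), (20, Fay, 29), (33, Ada, 29)} (4 duplicate(s) eliminated).

{(17, Fay, 10), (17, Fay, 15), (17, Fay, 40), (20, Fay, 29), (33, Ada, 29)}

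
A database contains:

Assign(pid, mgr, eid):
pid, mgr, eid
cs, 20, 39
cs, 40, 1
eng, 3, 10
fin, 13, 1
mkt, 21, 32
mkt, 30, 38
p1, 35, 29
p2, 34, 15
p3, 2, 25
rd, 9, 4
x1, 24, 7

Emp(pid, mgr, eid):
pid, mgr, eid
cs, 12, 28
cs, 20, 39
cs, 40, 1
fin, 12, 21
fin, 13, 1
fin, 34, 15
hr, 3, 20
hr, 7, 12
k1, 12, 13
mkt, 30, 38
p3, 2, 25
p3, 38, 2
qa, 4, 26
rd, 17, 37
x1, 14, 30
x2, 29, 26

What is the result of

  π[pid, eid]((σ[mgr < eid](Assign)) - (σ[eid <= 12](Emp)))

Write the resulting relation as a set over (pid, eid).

{(cs, 39), (eng, 10), (mkt, 32), (mkt, 38), (p3, 25)}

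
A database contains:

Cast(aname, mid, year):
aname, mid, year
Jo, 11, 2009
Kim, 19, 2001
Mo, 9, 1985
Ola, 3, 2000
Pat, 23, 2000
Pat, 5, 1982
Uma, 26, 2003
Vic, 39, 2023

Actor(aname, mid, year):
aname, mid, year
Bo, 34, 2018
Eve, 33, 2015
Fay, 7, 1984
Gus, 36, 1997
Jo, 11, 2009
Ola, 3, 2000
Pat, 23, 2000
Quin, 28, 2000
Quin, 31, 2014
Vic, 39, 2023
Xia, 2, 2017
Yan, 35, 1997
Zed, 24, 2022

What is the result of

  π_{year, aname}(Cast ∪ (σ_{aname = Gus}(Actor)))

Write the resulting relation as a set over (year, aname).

{(1982, Pat), (1985, Mo), (1997, Gus), (2000, Ola), (2000, Pat), (2001, Kim), (2003, Uma), (2009, Jo), (2023, Vic)}

σ[aname = Gus]: keep tuples satisfying aname = Gus → {(Gus, 36, 1997)}
Union: {(Jo, 11, 2009), (Kim, 19, 2001), (Mo, 9, 1985), (Ola, 3, 2000), (Pat, 23, 2000), (Pat, 5, 1982), (Uma, 26, 2003), (Vic, 39, 2023)} with {(Gus, 36, 1997)} → {(Gus, 36, 1997), (Jo, 11, 2009), (Kim, 19, 2001), (Mo, 9, 1985), (Ola, 3, 2000), (Pat, 23, 2000), (Pat, 5, 1982), (Uma, 26, 2003), (Vic, 39, 2023)}
π_{year, aname} gives {(1982, Pat), (1985, Mo), (1997, Gus), (2000, Ola), (2000, Pat), (2001, Kim), (2003, Uma), (2009, Jo), (2023, Vic)}.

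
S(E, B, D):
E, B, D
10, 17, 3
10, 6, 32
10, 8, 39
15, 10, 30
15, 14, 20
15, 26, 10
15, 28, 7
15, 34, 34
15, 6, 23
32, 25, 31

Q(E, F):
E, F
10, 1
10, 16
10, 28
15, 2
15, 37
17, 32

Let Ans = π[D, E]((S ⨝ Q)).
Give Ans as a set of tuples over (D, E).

{(10, 15), (20, 15), (23, 15), (3, 10), (30, 15), (32, 10), (34, 15), (39, 10), (7, 15)}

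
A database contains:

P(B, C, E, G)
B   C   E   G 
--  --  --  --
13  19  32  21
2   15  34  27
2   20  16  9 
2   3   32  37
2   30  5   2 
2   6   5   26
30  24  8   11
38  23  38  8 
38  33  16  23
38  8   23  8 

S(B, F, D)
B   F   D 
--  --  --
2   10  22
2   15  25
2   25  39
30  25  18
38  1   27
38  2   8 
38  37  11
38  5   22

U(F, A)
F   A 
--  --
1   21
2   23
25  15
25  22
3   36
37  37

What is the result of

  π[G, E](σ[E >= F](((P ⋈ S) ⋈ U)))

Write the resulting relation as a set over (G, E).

{(23, 16), (27, 34), (37, 32), (8, 23), (8, 38)}

P ⋈ S (natural join on B): {(2, 15, 34, 27, 10, 22), (2, 15, 34, 27, 15, 25), (2, 15, 34, 27, 25, 39), (2, 20, 16, 9, 10, 22), (2, 20, 16, 9, 15, 25), (2, 20, 16, 9, 25, 39), (2, 3, 32, 37, 10, 22), (2, 3, 32, 37, 15, 25), (2, 3, 32, 37, 25, 39), (2, 30, 5, 2, 10, 22), (2, 30, 5, 2, 15, 25), (2, 30, 5, 2, 25, 39), (2, 6, 5, 26, 10, 22), (2, 6, 5, 26, 15, 25), (2, 6, 5, 26, 25, 39), (30, 24, 8, 11, 25, 18), (38, 23, 38, 8, 1, 27), (38, 23, 38, 8, 2, 8), (38, 23, 38, 8, 37, 11), (38, 23, 38, 8, 5, 22), (38, 33, 16, 23, 1, 27), (38, 33, 16, 23, 2, 8), (38, 33, 16, 23, 37, 11), (38, 33, 16, 23, 5, 22), (38, 8, 23, 8, 1, 27), (38, 8, 23, 8, 2, 8), (38, 8, 23, 8, 37, 11), (38, 8, 23, 8, 5, 22)}
(P ⋈ S) ⋈ U (natural join on F): {(2, 15, 34, 27, 25, 39, 15), (2, 15, 34, 27, 25, 39, 22), (2, 20, 16, 9, 25, 39, 15), (2, 20, 16, 9, 25, 39, 22), (2, 3, 32, 37, 25, 39, 15), (2, 3, 32, 37, 25, 39, 22), (2, 30, 5, 2, 25, 39, 15), (2, 30, 5, 2, 25, 39, 22), (2, 6, 5, 26, 25, 39, 15), (2, 6, 5, 26, 25, 39, 22), (30, 24, 8, 11, 25, 18, 15), (30, 24, 8, 11, 25, 18, 22), (38, 23, 38, 8, 1, 27, 21), (38, 23, 38, 8, 2, 8, 23), (38, 23, 38, 8, 37, 11, 37), (38, 33, 16, 23, 1, 27, 21), (38, 33, 16, 23, 2, 8, 23), (38, 33, 16, 23, 37, 11, 37), (38, 8, 23, 8, 1, 27, 21), (38, 8, 23, 8, 2, 8, 23), (38, 8, 23, 8, 37, 11, 37)}
Filtering on E >= F leaves {(2, 15, 34, 27, 25, 39, 15), (2, 15, 34, 27, 25, 39, 22), (2, 3, 32, 37, 25, 39, 15), (2, 3, 32, 37, 25, 39, 22), (38, 23, 38, 8, 1, 27, 21), (38, 23, 38, 8, 2, 8, 23), (38, 23, 38, 8, 37, 11, 37), (38, 33, 16, 23, 1, 27, 21), (38, 33, 16, 23, 2, 8, 23), (38, 8, 23, 8, 1, 27, 21), (38, 8, 23, 8, 2, 8, 23)}.
Keep only column(s) G, E (6 duplicate(s) eliminated): {(23, 16), (27, 34), (37, 32), (8, 23), (8, 38)}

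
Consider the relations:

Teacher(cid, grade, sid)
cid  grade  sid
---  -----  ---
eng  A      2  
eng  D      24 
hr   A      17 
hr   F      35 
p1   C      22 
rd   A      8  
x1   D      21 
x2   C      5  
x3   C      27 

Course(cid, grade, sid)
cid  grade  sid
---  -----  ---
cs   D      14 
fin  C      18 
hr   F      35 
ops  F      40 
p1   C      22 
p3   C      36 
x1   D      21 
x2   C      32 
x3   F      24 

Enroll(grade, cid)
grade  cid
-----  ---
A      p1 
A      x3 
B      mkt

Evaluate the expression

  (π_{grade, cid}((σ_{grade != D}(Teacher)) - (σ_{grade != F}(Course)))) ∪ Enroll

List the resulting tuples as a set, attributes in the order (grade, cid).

σ[grade != D]: keep tuples satisfying grade != D → {(eng, A, 2), (hr, A, 17), (hr, F, 35), (p1, C, 22), (rd, A, 8), (x2, C, 5), (x3, C, 27)}
σ[grade != F]: keep tuples satisfying grade != F → {(cs, D, 14), (fin, C, 18), (p1, C, 22), (p3, C, 36), (x1, D, 21), (x2, C, 32)}
Set difference of the two operands is {(eng, A, 2), (hr, A, 17), (hr, F, 35), (rd, A, 8), (x2, C, 5), (x3, C, 27)}.
π_{grade, cid} gives {(A, eng), (A, hr), (A, rd), (C, x2), (C, x3), (F, hr)}.
Set union of the two operands is {(A, eng), (A, hr), (A, p1), (A, rd), (A, x3), (B, mkt), (C, x2), (C, x3), (F, hr)}.

{(A, eng), (A, hr), (A, p1), (A, rd), (A, x3), (B, mkt), (C, x2), (C, x3), (F, hr)}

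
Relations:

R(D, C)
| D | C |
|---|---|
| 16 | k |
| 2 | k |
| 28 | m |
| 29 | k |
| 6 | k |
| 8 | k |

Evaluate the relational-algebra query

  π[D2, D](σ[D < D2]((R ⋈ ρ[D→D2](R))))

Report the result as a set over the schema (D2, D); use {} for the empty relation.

{(16, 2), (16, 6), (16, 8), (29, 16), (29, 2), (29, 6), (29, 8), (6, 2), (8, 2), (8, 6)}

ρ[D→D2]: schema becomes (D2, C); tuples unchanged.
R ⋈ ρ[D→D2](R) (natural join on C): {(16, k, 16), (16, k, 2), (16, k, 29), (16, k, 6), (16, k, 8), (2, k, 16), (2, k, 2), (2, k, 29), (2, k, 6), (2, k, 8), (28, m, 28), (29, k, 16), (29, k, 2), (29, k, 29), (29, k, 6), (29, k, 8), (6, k, 16), (6, k, 2), (6, k, 29), (6, k, 6), (6, k, 8), (8, k, 16), (8, k, 2), (8, k, 29), (8, k, 6), (8, k, 8)}
Selection D < D2: {(16, k, 29), (2, k, 16), (2, k, 29), (2, k, 6), (2, k, 8), (6, k, 16), (6, k, 29), (6, k, 8), (8, k, 16), (8, k, 29)}
Projecting to D2, D: {(16, 2), (16, 6), (16, 8), (29, 16), (29, 2), (29, 6), (29, 8), (6, 2), (8, 2), (8, 6)}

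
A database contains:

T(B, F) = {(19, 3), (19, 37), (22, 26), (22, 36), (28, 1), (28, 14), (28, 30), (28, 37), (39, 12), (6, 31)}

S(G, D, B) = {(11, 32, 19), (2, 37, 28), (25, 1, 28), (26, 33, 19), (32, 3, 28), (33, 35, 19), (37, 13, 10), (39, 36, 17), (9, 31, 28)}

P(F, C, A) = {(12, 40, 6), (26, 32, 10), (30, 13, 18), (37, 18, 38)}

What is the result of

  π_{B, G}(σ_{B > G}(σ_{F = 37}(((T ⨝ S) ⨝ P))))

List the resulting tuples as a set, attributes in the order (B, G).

{(19, 11), (28, 2), (28, 25), (28, 9)}

T ⋈ S (natural join on B): {(19, 3, 11, 32), (19, 3, 26, 33), (19, 3, 33, 35), (19, 37, 11, 32), (19, 37, 26, 33), (19, 37, 33, 35), (28, 1, 2, 37), (28, 1, 25, 1), (28, 1, 32, 3), (28, 1, 9, 31), (28, 14, 2, 37), (28, 14, 25, 1), (28, 14, 32, 3), (28, 14, 9, 31), (28, 30, 2, 37), (28, 30, 25, 1), (28, 30, 32, 3), (28, 30, 9, 31), (28, 37, 2, 37), (28, 37, 25, 1), (28, 37, 32, 3), (28, 37, 9, 31)}
(T ⨝ S) ⋈ P (natural join on F): {(19, 37, 11, 32, 18, 38), (19, 37, 26, 33, 18, 38), (19, 37, 33, 35, 18, 38), (28, 30, 2, 37, 13, 18), (28, 30, 25, 1, 13, 18), (28, 30, 32, 3, 13, 18), (28, 30, 9, 31, 13, 18), (28, 37, 2, 37, 18, 38), (28, 37, 25, 1, 18, 38), (28, 37, 32, 3, 18, 38), (28, 37, 9, 31, 18, 38)}
σ[F = 37]: keep tuples satisfying F = 37 → {(19, 37, 11, 32, 18, 38), (19, 37, 26, 33, 18, 38), (19, 37, 33, 35, 18, 38), (28, 37, 2, 37, 18, 38), (28, 37, 25, 1, 18, 38), (28, 37, 32, 3, 18, 38), (28, 37, 9, 31, 18, 38)}
σ[B > G]: keep tuples satisfying B > G → {(19, 37, 11, 32, 18, 38), (28, 37, 2, 37, 18, 38), (28, 37, 25, 1, 18, 38), (28, 37, 9, 31, 18, 38)}
Keep only column(s) B, G: {(19, 11), (28, 2), (28, 25), (28, 9)}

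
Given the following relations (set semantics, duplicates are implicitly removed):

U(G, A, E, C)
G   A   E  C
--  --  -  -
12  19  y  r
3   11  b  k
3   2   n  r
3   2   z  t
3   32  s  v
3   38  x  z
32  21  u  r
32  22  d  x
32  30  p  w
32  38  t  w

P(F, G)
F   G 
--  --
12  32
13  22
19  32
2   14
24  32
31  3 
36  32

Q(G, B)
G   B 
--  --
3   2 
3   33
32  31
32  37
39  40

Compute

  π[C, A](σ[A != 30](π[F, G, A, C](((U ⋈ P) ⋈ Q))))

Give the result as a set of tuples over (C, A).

{(k, 11), (r, 2), (r, 21), (t, 2), (v, 32), (w, 38), (x, 22), (z, 38)}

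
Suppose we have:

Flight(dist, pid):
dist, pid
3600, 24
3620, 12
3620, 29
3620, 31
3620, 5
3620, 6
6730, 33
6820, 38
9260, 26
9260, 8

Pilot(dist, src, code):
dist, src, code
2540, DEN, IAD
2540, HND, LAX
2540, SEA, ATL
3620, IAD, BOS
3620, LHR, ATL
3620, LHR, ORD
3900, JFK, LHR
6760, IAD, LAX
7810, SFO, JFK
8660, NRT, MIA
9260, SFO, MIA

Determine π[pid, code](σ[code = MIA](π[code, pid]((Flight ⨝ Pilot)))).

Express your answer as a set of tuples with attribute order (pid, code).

{(26, MIA), (8, MIA)}

Natural join on dist: {(3620, 12, IAD, BOS), (3620, 12, LHR, ATL), (3620, 12, LHR, ORD), (3620, 29, IAD, BOS), (3620, 29, LHR, ATL), (3620, 29, LHR, ORD), (3620, 31, IAD, BOS), (3620, 31, LHR, ATL), (3620, 31, LHR, ORD), (3620, 5, IAD, BOS), (3620, 5, LHR, ATL), (3620, 5, LHR, ORD), (3620, 6, IAD, BOS), (3620, 6, LHR, ATL), (3620, 6, LHR, ORD), (9260, 26, SFO, MIA), (9260, 8, SFO, MIA)}
π_{code, pid} gives {(ATL, 12), (ATL, 29), (ATL, 31), (ATL, 5), (ATL, 6), (BOS, 12), (BOS, 29), (BOS, 31), (BOS, 5), (BOS, 6), (MIA, 26), (MIA, 8), (ORD, 12), (ORD, 29), (ORD, 31), (ORD, 5), (ORD, 6)}.
σ[code = MIA]: keep tuples satisfying code = MIA → {(MIA, 26), (MIA, 8)}
π_{pid, code} gives {(26, MIA), (8, MIA)}.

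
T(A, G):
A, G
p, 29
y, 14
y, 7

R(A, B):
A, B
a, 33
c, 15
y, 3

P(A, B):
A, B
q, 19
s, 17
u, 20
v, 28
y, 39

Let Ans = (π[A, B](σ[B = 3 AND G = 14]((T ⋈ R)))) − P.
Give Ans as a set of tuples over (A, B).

T ⋈ R (natural join on A): {(y, 14, 3), (y, 7, 3)}
σ[B = 3 AND G = 14]: keep tuples satisfying B = 3 AND G = 14 → {(y, 14, 3)}
Projecting to A, B: {(y, 3)}
Set difference of the two operands is {(y, 3)}.

{(y, 3)}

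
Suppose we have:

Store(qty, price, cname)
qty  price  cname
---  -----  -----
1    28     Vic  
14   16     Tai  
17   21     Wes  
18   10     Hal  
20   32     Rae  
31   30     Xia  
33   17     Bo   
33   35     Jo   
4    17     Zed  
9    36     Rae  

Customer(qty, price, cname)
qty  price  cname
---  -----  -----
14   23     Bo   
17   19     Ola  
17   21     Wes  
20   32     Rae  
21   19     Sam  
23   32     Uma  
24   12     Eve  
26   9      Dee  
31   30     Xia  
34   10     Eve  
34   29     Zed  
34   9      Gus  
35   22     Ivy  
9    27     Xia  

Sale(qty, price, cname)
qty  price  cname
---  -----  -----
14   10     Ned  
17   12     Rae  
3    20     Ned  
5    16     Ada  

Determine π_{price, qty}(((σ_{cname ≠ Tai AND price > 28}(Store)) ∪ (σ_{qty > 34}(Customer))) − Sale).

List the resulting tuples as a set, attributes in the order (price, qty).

Apply σ_{cname ≠ Tai AND price > 28}; surviving tuples: {(20, 32, Rae), (31, 30, Xia), (33, 35, Jo), (9, 36, Rae)}
Apply σ_{qty > 34}; surviving tuples: {(35, 22, Ivy)}
Set union of the two operands is {(20, 32, Rae), (31, 30, Xia), (33, 35, Jo), (35, 22, Ivy), (9, 36, Rae)}.
Set difference of the two operands is {(20, 32, Rae), (31, 30, Xia), (33, 35, Jo), (35, 22, Ivy), (9, 36, Rae)}.
π[price, qty]: project onto (price, qty) → {(22, 35), (30, 31), (32, 20), (35, 33), (36, 9)}

{(22, 35), (30, 31), (32, 20), (35, 33), (36, 9)}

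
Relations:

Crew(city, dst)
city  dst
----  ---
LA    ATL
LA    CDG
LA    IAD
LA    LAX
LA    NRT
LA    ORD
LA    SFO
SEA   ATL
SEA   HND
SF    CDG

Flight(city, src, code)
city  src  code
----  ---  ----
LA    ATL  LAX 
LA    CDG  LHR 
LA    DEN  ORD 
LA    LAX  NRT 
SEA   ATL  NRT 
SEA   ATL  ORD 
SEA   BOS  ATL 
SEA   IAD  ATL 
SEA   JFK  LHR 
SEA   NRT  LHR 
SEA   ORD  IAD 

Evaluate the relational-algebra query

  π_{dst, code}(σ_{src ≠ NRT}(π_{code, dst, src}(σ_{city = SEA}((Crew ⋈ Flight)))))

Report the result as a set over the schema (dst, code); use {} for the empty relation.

Crew ⋈ Flight (natural join on city): {(LA, ATL, ATL, LAX), (LA, ATL, CDG, LHR), (LA, ATL, DEN, ORD), (LA, ATL, LAX, NRT), (LA, CDG, ATL, LAX), (LA, CDG, CDG, LHR), (LA, CDG, DEN, ORD), (LA, CDG, LAX, NRT), (LA, IAD, ATL, LAX), (LA, IAD, CDG, LHR), (LA, IAD, DEN, ORD), (LA, IAD, LAX, NRT), (LA, LAX, ATL, LAX), (LA, LAX, CDG, LHR), (LA, LAX, DEN, ORD), (LA, LAX, LAX, NRT), (LA, NRT, ATL, LAX), (LA, NRT, CDG, LHR), (LA, NRT, DEN, ORD), (LA, NRT, LAX, NRT), (LA, ORD, ATL, LAX), (LA, ORD, CDG, LHR), (LA, ORD, DEN, ORD), (LA, ORD, LAX, NRT), (LA, SFO, ATL, LAX), (LA, SFO, CDG, LHR), (LA, SFO, DEN, ORD), (LA, SFO, LAX, NRT), (SEA, ATL, ATL, NRT), (SEA, ATL, ATL, ORD), (SEA, ATL, BOS, ATL), (SEA, ATL, IAD, ATL), (SEA, ATL, JFK, LHR), (SEA, ATL, NRT, LHR), (SEA, ATL, ORD, IAD), (SEA, HND, ATL, NRT), (SEA, HND, ATL, ORD), (SEA, HND, BOS, ATL), (SEA, HND, IAD, ATL), (SEA, HND, JFK, LHR), (SEA, HND, NRT, LHR), (SEA, HND, ORD, IAD)}
Filtering on city = SEA leaves {(SEA, ATL, ATL, NRT), (SEA, ATL, ATL, ORD), (SEA, ATL, BOS, ATL), (SEA, ATL, IAD, ATL), (SEA, ATL, JFK, LHR), (SEA, ATL, NRT, LHR), (SEA, ATL, ORD, IAD), (SEA, HND, ATL, NRT), (SEA, HND, ATL, ORD), (SEA, HND, BOS, ATL), (SEA, HND, IAD, ATL), (SEA, HND, JFK, LHR), (SEA, HND, NRT, LHR), (SEA, HND, ORD, IAD)}.
π_{code, dst, src} gives {(ATL, ATL, BOS), (ATL, ATL, IAD), (ATL, HND, BOS), (ATL, HND, IAD), (IAD, ATL, ORD), (IAD, HND, ORD), (LHR, ATL, JFK), (LHR, ATL, NRT), (LHR, HND, JFK), (LHR, HND, NRT), (NRT, ATL, ATL), (NRT, HND, ATL), (ORD, ATL, ATL), (ORD, HND, ATL)}.
Filtering on src ≠ NRT leaves {(ATL, ATL, BOS), (ATL, ATL, IAD), (ATL, HND, BOS), (ATL, HND, IAD), (IAD, ATL, ORD), (IAD, HND, ORD), (LHR, ATL, JFK), (LHR, HND, JFK), (NRT, ATL, ATL), (NRT, HND, ATL), (ORD, ATL, ATL), (ORD, HND, ATL)}.
π_{dst, code} gives {(ATL, ATL), (ATL, IAD), (ATL, LHR), (ATL, NRT), (ATL, ORD), (HND, ATL), (HND, IAD), (HND, LHR), (HND, NRT), (HND, ORD)} (2 duplicate(s) eliminated).

{(ATL, ATL), (ATL, IAD), (ATL, LHR), (ATL, NRT), (ATL, ORD), (HND, ATL), (HND, IAD), (HND, LHR), (HND, NRT), (HND, ORD)}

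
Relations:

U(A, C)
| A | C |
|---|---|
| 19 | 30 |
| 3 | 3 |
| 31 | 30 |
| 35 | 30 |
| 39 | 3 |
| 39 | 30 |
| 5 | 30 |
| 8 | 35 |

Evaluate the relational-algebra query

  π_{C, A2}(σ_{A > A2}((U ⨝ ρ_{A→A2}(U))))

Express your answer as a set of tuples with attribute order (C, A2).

{(3, 3), (30, 19), (30, 31), (30, 35), (30, 5)}

ρ[A→A2]: schema becomes (A2, C); tuples unchanged.
Joining U and ρ_{A→A2}(U) on C yields {(19, 30, 19), (19, 30, 31), (19, 30, 35), (19, 30, 39), (19, 30, 5), (3, 3, 3), (3, 3, 39), (31, 30, 19), (31, 30, 31), (31, 30, 35), (31, 30, 39), (31, 30, 5), (35, 30, 19), (35, 30, 31), (35, 30, 35), (35, 30, 39), (35, 30, 5), (39, 3, 3), (39, 3, 39), (39, 30, 19), (39, 30, 31), (39, 30, 35), (39, 30, 39), (39, 30, 5), (5, 30, 19), (5, 30, 31), (5, 30, 35), (5, 30, 39), (5, 30, 5), (8, 35, 8)}.
Selection A > A2: {(19, 30, 5), (31, 30, 19), (31, 30, 5), (35, 30, 19), (35, 30, 31), (35, 30, 5), (39, 3, 3), (39, 30, 19), (39, 30, 31), (39, 30, 35), (39, 30, 5)}
Keep only column(s) C, A2 (6 duplicate(s) eliminated): {(3, 3), (30, 19), (30, 31), (30, 35), (30, 5)}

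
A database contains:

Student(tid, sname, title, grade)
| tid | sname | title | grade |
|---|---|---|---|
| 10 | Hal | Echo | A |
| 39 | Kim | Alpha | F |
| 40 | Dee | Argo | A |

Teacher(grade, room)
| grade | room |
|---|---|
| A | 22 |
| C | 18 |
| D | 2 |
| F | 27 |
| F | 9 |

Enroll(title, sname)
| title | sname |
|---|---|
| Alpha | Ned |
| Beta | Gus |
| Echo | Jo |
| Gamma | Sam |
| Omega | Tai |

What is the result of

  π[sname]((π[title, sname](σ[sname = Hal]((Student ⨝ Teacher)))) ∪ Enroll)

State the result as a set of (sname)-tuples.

{Gus, Hal, Jo, Ned, Sam, Tai}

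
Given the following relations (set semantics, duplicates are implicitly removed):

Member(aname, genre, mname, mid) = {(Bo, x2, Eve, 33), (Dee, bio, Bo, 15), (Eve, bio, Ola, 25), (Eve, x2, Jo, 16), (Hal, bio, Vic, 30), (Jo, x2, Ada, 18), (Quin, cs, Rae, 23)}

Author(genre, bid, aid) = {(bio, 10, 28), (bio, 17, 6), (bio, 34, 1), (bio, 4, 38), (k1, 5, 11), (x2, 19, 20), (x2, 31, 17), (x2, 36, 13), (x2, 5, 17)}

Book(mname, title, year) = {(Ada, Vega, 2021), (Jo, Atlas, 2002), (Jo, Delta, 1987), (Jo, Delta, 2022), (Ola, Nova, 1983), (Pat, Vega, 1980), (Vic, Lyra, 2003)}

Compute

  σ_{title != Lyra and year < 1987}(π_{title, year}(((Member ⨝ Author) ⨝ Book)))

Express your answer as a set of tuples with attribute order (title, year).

{(Nova, 1983)}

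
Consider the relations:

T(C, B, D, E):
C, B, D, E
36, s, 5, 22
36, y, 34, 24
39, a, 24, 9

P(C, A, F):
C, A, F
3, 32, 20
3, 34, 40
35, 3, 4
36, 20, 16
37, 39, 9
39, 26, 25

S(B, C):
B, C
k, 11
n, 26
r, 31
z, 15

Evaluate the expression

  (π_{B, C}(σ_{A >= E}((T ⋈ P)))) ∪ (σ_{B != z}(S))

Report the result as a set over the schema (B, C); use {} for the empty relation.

{(a, 39), (k, 11), (n, 26), (r, 31)}

Natural join on C: {(36, s, 5, 22, 20, 16), (36, y, 34, 24, 20, 16), (39, a, 24, 9, 26, 25)}
Selection A >= E: {(39, a, 24, 9, 26, 25)}
π_{B, C} gives {(a, 39)}.
Selection B != z: {(k, 11), (n, 26), (r, 31)}
Set union of the two operands is {(a, 39), (k, 11), (n, 26), (r, 31)}.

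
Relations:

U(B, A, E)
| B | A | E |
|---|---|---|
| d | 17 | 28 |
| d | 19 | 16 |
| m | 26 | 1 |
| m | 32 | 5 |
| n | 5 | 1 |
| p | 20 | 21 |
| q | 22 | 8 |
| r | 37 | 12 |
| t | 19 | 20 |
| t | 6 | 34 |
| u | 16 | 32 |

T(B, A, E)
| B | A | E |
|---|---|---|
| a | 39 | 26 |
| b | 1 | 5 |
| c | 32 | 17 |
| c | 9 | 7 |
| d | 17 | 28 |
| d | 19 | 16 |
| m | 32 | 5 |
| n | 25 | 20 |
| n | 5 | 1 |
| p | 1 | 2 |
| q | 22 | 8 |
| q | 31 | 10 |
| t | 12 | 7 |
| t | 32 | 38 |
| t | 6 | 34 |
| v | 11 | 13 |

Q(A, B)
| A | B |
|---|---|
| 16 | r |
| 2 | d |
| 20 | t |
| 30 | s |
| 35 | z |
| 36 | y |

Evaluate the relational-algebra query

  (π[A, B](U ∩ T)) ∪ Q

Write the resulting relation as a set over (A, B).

{(16, r), (17, d), (19, d), (2, d), (20, t), (22, q), (30, s), (32, m), (35, z), (36, y), (5, n), (6, t)}

Intersection: {(d, 17, 28), (d, 19, 16), (m, 26, 1), (m, 32, 5), (n, 5, 1), (p, 20, 21), (q, 22, 8), (r, 37, 12), (t, 19, 20), (t, 6, 34), (u, 16, 32)} with {(a, 39, 26), (b, 1, 5), (c, 32, 17), (c, 9, 7), (d, 17, 28), (d, 19, 16), (m, 32, 5), (n, 25, 20), (n, 5, 1), (p, 1, 2), (q, 22, 8), (q, 31, 10), (t, 12, 7), (t, 32, 38), (t, 6, 34), (v, 11, 13)} → {(d, 17, 28), (d, 19, 16), (m, 32, 5), (n, 5, 1), (q, 22, 8), (t, 6, 34)}
Projecting to A, B: {(17, d), (19, d), (22, q), (32, m), (5, n), (6, t)}
Union: {(17, d), (19, d), (22, q), (32, m), (5, n), (6, t)} with {(16, r), (2, d), (20, t), (30, s), (35, z), (36, y)} → {(16, r), (17, d), (19, d), (2, d), (20, t), (22, q), (30, s), (32, m), (35, z), (36, y), (5, n), (6, t)}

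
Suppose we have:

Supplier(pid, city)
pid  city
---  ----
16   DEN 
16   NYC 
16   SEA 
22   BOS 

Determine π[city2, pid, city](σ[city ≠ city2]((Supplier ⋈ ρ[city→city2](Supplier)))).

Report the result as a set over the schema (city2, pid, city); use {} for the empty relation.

ρ[city→city2]: schema becomes (pid, city2); tuples unchanged.
Joining Supplier and ρ[city→city2](Supplier) on pid yields {(16, DEN, DEN), (16, DEN, NYC), (16, DEN, SEA), (16, NYC, DEN), (16, NYC, NYC), (16, NYC, SEA), (16, SEA, DEN), (16, SEA, NYC), (16, SEA, SEA), (22, BOS, BOS)}.
Apply σ_{city ≠ city2}; surviving tuples: {(16, DEN, NYC), (16, DEN, SEA), (16, NYC, DEN), (16, NYC, SEA), (16, SEA, DEN), (16, SEA, NYC)}
π_{city2, pid, city} gives {(DEN, 16, NYC), (DEN, 16, SEA), (NYC, 16, DEN), (NYC, 16, SEA), (SEA, 16, DEN), (SEA, 16, NYC)}.

{(DEN, 16, NYC), (DEN, 16, SEA), (NYC, 16, DEN), (NYC, 16, SEA), (SEA, 16, DEN), (SEA, 16, NYC)}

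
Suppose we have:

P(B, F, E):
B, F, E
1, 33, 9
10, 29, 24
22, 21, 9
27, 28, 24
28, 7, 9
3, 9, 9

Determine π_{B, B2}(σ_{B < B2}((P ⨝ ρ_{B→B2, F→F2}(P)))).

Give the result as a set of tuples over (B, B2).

{(1, 22), (1, 28), (1, 3), (10, 27), (22, 28), (3, 22), (3, 28)}

ρ[B→B2, F→F2]: schema becomes (B2, F2, E); tuples unchanged.
P ⋈ ρ_{B→B2, F→F2}(P) (natural join on E): {(1, 33, 9, 1, 33), (1, 33, 9, 22, 21), (1, 33, 9, 28, 7), (1, 33, 9, 3, 9), (10, 29, 24, 10, 29), (10, 29, 24, 27, 28), (22, 21, 9, 1, 33), (22, 21, 9, 22, 21), (22, 21, 9, 28, 7), (22, 21, 9, 3, 9), (27, 28, 24, 10, 29), (27, 28, 24, 27, 28), (28, 7, 9, 1, 33), (28, 7, 9, 22, 21), (28, 7, 9, 28, 7), (28, 7, 9, 3, 9), (3, 9, 9, 1, 33), (3, 9, 9, 22, 21), (3, 9, 9, 28, 7), (3, 9, 9, 3, 9)}
Selection B < B2: {(1, 33, 9, 22, 21), (1, 33, 9, 28, 7), (1, 33, 9, 3, 9), (10, 29, 24, 27, 28), (22, 21, 9, 28, 7), (3, 9, 9, 22, 21), (3, 9, 9, 28, 7)}
Projecting to B, B2: {(1, 22), (1, 28), (1, 3), (10, 27), (22, 28), (3, 22), (3, 28)}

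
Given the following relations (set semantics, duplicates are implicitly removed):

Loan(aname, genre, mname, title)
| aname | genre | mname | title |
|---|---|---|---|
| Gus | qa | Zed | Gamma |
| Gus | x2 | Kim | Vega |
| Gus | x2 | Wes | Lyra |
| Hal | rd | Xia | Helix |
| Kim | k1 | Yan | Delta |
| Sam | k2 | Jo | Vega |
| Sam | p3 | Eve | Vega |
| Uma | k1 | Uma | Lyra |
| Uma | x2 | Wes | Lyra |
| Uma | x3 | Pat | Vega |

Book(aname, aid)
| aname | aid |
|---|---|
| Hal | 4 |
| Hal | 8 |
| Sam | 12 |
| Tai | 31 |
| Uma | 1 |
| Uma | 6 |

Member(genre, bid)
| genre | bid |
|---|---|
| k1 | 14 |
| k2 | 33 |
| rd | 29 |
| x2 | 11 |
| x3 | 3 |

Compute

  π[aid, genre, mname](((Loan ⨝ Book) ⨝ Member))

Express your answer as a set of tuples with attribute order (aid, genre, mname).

Joining Loan and Book on aname yields {(Hal, rd, Xia, Helix, 4), (Hal, rd, Xia, Helix, 8), (Sam, k2, Jo, Vega, 12), (Sam, p3, Eve, Vega, 12), (Uma, k1, Uma, Lyra, 1), (Uma, k1, Uma, Lyra, 6), (Uma, x2, Wes, Lyra, 1), (Uma, x2, Wes, Lyra, 6), (Uma, x3, Pat, Vega, 1), (Uma, x3, Pat, Vega, 6)}.
Joining (Loan ⨝ Book) and Member on genre yields {(Hal, rd, Xia, Helix, 4, 29), (Hal, rd, Xia, Helix, 8, 29), (Sam, k2, Jo, Vega, 12, 33), (Uma, k1, Uma, Lyra, 1, 14), (Uma, k1, Uma, Lyra, 6, 14), (Uma, x2, Wes, Lyra, 1, 11), (Uma, x2, Wes, Lyra, 6, 11), (Uma, x3, Pat, Vega, 1, 3), (Uma, x3, Pat, Vega, 6, 3)}.
π_{aid, genre, mname} gives {(1, k1, Uma), (1, x2, Wes), (1, x3, Pat), (12, k2, Jo), (4, rd, Xia), (6, k1, Uma), (6, x2, Wes), (6, x3, Pat), (8, rd, Xia)}.

{(1, k1, Uma), (1, x2, Wes), (1, x3, Pat), (12, k2, Jo), (4, rd, Xia), (6, k1, Uma), (6, x2, Wes), (6, x3, Pat), (8, rd, Xia)}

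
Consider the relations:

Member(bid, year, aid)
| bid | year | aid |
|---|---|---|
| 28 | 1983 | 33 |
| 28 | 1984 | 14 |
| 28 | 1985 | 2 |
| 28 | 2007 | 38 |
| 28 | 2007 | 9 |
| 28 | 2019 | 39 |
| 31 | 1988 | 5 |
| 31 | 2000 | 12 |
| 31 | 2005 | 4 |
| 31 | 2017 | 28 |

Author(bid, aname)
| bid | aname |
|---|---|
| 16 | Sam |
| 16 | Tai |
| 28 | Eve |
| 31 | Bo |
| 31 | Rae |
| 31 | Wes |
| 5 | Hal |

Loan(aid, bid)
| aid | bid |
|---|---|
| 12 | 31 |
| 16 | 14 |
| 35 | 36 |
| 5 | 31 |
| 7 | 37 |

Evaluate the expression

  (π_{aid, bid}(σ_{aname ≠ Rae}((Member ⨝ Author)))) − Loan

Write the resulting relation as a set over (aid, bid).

Joining Member and Author on bid yields {(28, 1983, 33, Eve), (28, 1984, 14, Eve), (28, 1985, 2, Eve), (28, 2007, 38, Eve), (28, 2007, 9, Eve), (28, 2019, 39, Eve), (31, 1988, 5, Bo), (31, 1988, 5, Rae), (31, 1988, 5, Wes), (31, 2000, 12, Bo), (31, 2000, 12, Rae), (31, 2000, 12, Wes), (31, 2005, 4, Bo), (31, 2005, 4, Rae), (31, 2005, 4, Wes), (31, 2017, 28, Bo), (31, 2017, 28, Rae), (31, 2017, 28, Wes)}.
Filtering on aname ≠ Rae leaves {(28, 1983, 33, Eve), (28, 1984, 14, Eve), (28, 1985, 2, Eve), (28, 2007, 38, Eve), (28, 2007, 9, Eve), (28, 2019, 39, Eve), (31, 1988, 5, Bo), (31, 1988, 5, Wes), (31, 2000, 12, Bo), (31, 2000, 12, Wes), (31, 2005, 4, Bo), (31, 2005, 4, Wes), (31, 2017, 28, Bo), (31, 2017, 28, Wes)}.
Projecting to aid, bid (4 duplicate(s) eliminated): {(12, 31), (14, 28), (2, 28), (28, 31), (33, 28), (38, 28), (39, 28), (4, 31), (5, 31), (9, 28)}
Difference: {(12, 31), (14, 28), (2, 28), (28, 31), (33, 28), (38, 28), (39, 28), (4, 31), (5, 31), (9, 28)} with {(12, 31), (16, 14), (35, 36), (5, 31), (7, 37)} → {(14, 28), (2, 28), (28, 31), (33, 28), (38, 28), (39, 28), (4, 31), (9, 28)}

{(14, 28), (2, 28), (28, 31), (33, 28), (38, 28), (39, 28), (4, 31), (9, 28)}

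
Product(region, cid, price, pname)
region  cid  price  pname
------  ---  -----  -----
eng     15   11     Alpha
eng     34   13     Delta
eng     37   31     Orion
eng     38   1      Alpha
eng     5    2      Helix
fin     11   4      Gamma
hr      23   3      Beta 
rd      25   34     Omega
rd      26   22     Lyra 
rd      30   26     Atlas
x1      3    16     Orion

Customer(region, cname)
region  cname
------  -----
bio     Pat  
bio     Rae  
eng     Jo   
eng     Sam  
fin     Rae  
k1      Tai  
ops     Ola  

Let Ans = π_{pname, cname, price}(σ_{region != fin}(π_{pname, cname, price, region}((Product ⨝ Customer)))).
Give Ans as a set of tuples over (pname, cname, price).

{(Alpha, Jo, 1), (Alpha, Jo, 11), (Alpha, Sam, 1), (Alpha, Sam, 11), (Delta, Jo, 13), (Delta, Sam, 13), (Helix, Jo, 2), (Helix, Sam, 2), (Orion, Jo, 31), (Orion, Sam, 31)}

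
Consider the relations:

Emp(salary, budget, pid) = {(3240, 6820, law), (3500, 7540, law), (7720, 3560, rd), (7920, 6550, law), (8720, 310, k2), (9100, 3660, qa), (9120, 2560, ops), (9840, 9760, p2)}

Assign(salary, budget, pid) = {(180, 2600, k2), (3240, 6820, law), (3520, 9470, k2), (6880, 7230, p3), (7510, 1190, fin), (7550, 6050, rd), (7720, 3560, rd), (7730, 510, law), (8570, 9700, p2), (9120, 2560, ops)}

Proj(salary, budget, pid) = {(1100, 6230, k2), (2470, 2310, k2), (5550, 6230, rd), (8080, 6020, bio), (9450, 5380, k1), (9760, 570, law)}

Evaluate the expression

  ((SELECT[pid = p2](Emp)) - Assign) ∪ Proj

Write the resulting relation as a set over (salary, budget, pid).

Apply σ_{pid = p2}; surviving tuples: {(9840, 9760, p2)}
Taking the difference: {(9840, 9760, p2)}
Taking the union: {(1100, 6230, k2), (2470, 2310, k2), (5550, 6230, rd), (8080, 6020, bio), (9450, 5380, k1), (9760, 570, law), (9840, 9760, p2)}

{(1100, 6230, k2), (2470, 2310, k2), (5550, 6230, rd), (8080, 6020, bio), (9450, 5380, k1), (9760, 570, law), (9840, 9760, p2)}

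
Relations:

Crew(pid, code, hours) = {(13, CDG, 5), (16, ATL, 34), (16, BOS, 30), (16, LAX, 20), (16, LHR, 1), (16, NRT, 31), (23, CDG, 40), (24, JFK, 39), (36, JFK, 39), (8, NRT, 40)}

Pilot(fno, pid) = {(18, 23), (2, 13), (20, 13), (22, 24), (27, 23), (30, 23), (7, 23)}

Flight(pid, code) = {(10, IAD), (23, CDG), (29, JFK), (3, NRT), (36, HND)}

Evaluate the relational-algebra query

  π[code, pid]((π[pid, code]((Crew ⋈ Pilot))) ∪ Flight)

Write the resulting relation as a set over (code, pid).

{(CDG, 13), (CDG, 23), (HND, 36), (IAD, 10), (JFK, 24), (JFK, 29), (NRT, 3)}

Natural join on pid: {(13, CDG, 5, 2), (13, CDG, 5, 20), (23, CDG, 40, 18), (23, CDG, 40, 27), (23, CDG, 40, 30), (23, CDG, 40, 7), (24, JFK, 39, 22)}
Projecting to pid, code (4 duplicate(s) eliminated): {(13, CDG), (23, CDG), (24, JFK)}
Taking the union: {(10, IAD), (13, CDG), (23, CDG), (24, JFK), (29, JFK), (3, NRT), (36, HND)}
Projecting to code, pid: {(CDG, 13), (CDG, 23), (HND, 36), (IAD, 10), (JFK, 24), (JFK, 29), (NRT, 3)}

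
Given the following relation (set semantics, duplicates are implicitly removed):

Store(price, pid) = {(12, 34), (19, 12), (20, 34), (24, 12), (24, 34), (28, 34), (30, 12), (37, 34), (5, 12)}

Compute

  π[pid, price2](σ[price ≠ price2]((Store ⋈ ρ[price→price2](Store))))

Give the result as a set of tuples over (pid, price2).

ρ[price→price2]: schema becomes (price2, pid); tuples unchanged.
Joining Store and ρ[price→price2](Store) on pid yields {(12, 34, 12), (12, 34, 20), (12, 34, 24), (12, 34, 28), (12, 34, 37), (19, 12, 19), (19, 12, 24), (19, 12, 30), (19, 12, 5), (20, 34, 12), (20, 34, 20), (20, 34, 24), (20, 34, 28), (20, 34, 37), (24, 12, 19), (24, 12, 24), (24, 12, 30), (24, 12, 5), (24, 34, 12), (24, 34, 20), (24, 34, 24), (24, 34, 28), (24, 34, 37), (28, 34, 12), (28, 34, 20), (28, 34, 24), (28, 34, 28), (28, 34, 37), (30, 12, 19), (30, 12, 24), (30, 12, 30), (30, 12, 5), (37, 34, 12), (37, 34, 20), (37, 34, 24), (37, 34, 28), (37, 34, 37), (5, 12, 19), (5, 12, 24), (5, 12, 30), (5, 12, 5)}.
Apply σ_{price ≠ price2}; surviving tuples: {(12, 34, 20), (12, 34, 24), (12, 34, 28), (12, 34, 37), (19, 12, 24), (19, 12, 30), (19, 12, 5), (20, 34, 12), (20, 34, 24), (20, 34, 28), (20, 34, 37), (24, 12, 19), (24, 12, 30), (24, 12, 5), (24, 34, 12), (24, 34, 20), (24, 34, 28), (24, 34, 37), (28, 34, 12), (28, 34, 20), (28, 34, 24), (28, 34, 37), (30, 12, 19), (30, 12, 24), (30, 12, 5), (37, 34, 12), (37, 34, 20), (37, 34, 24), (37, 34, 28), (5, 12, 19), (5, 12, 24), (5, 12, 30)}
Projecting to pid, price2 (23 duplicate(s) eliminated): {(12, 19), (12, 24), (12, 30), (12, 5), (34, 12), (34, 20), (34, 24), (34, 28), (34, 37)}

{(12, 19), (12, 24), (12, 30), (12, 5), (34, 12), (34, 20), (34, 24), (34, 28), (34, 37)}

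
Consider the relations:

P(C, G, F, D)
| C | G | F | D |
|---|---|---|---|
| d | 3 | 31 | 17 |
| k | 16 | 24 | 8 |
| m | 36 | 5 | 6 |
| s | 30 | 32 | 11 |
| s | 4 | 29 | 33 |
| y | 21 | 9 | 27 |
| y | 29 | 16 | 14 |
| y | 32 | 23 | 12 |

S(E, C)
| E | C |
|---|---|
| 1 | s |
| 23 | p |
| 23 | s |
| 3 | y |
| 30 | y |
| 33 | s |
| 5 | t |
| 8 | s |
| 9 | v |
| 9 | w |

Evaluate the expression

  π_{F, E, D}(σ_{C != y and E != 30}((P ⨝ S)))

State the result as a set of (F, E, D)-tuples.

Natural join on C: {(s, 30, 32, 11, 1), (s, 30, 32, 11, 23), (s, 30, 32, 11, 33), (s, 30, 32, 11, 8), (s, 4, 29, 33, 1), (s, 4, 29, 33, 23), (s, 4, 29, 33, 33), (s, 4, 29, 33, 8), (y, 21, 9, 27, 3), (y, 21, 9, 27, 30), (y, 29, 16, 14, 3), (y, 29, 16, 14, 30), (y, 32, 23, 12, 3), (y, 32, 23, 12, 30)}
Selection C != y and E != 30: {(s, 30, 32, 11, 1), (s, 30, 32, 11, 23), (s, 30, 32, 11, 33), (s, 30, 32, 11, 8), (s, 4, 29, 33, 1), (s, 4, 29, 33, 23), (s, 4, 29, 33, 33), (s, 4, 29, 33, 8)}
π_{F, E, D} gives {(29, 1, 33), (29, 23, 33), (29, 33, 33), (29, 8, 33), (32, 1, 11), (32, 23, 11), (32, 33, 11), (32, 8, 11)}.

{(29, 1, 33), (29, 23, 33), (29, 33, 33), (29, 8, 33), (32, 1, 11), (32, 23, 11), (32, 33, 11), (32, 8, 11)}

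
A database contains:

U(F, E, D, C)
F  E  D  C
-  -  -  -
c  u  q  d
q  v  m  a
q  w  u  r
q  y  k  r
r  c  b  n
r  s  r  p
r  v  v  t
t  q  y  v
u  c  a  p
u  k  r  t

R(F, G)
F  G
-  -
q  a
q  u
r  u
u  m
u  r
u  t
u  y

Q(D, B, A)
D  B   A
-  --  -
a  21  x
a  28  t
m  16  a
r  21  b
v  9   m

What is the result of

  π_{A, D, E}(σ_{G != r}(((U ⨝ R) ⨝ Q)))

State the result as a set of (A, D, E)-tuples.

{(a, m, v), (b, r, k), (b, r, s), (m, v, v), (t, a, c), (x, a, c)}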